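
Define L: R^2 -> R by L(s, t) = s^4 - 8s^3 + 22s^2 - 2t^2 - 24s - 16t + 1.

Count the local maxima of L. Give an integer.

L separates as a function of s plus a function of t, so ∇L=0 decouples.
∂L/∂s = 4(s - 3)(s - 2)(s - 1) = 0 at s ∈ {1, 2, 3}; ∂L/∂t = -4(t + 4) = 0 at t ∈ {-4}.
The Hessian is diagonal: diag(L_ss, L_tt). Second derivatives: L_ss(1)=8, L_ss(2)=-4, L_ss(3)=8; L_tt(-4)=-4.
Local maxima occur where both diagonal entries negative: (2, -4). Count: 1.

1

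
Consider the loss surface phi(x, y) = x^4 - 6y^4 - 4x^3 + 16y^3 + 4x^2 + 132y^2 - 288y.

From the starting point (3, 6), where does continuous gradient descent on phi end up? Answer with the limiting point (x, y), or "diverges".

diverges

phi is separable, so gradient descent decouples: x follows -∂phi/∂x, y follows -∂phi/∂y.
∂phi/∂x = 4x(x - 2)(x - 1); at x=3 this is 24, so x decreases.
∂phi/∂y = -24(y - 4)(y - 1)(y + 3); at y=6 this is -2160, so y increases.
The y-coordinate has no critical point in that direction and runs off to infinity.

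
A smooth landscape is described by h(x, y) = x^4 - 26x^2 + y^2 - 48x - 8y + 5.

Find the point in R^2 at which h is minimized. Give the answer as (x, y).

(4, 4)

h(x,y) separates as P(x) + Q(y) + 5, so its minimum is min P + min Q + 5.
P'(x) = 4(x - 4)(x + 1)(x + 3) vanishes at x ∈ {-3, -1, 4}; Q'(y) = 2y - 8 vanishes at y ∈ {4}.
Local minima of P (where P''>0): P(-3)=-9, P(4)=-352. Local minima of Q: Q(4)=-16.
So the global minimum of h is P(4) + Q(4) + 5 = -352 − 16 + 5 = -363, attained at (4, 4).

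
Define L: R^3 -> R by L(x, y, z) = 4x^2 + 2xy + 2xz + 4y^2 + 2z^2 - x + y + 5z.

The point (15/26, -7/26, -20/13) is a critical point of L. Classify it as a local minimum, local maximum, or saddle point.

The Hessian is constant: H = [[8, 2, 2], [2, 8, 0], [2, 0, 4]].
Leading principal minors: Δ₁ = 8, Δ₂ = 60, Δ₃ = 208.
All leading minors are positive, so H is positive definite: a local minimum.

local minimum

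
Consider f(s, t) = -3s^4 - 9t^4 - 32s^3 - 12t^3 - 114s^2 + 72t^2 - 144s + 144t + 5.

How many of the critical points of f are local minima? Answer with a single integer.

1

f separates as a function of s plus a function of t, so ∇f=0 decouples.
∂f/∂s = -12(s + 1)(s + 3)(s + 4) = 0 at s ∈ {-4, -3, -1}; ∂f/∂t = -36(t - 2)(t + 1)(t + 2) = 0 at t ∈ {-2, -1, 2}.
The Hessian is diagonal: diag(f_ss, f_tt). Second derivatives: f_ss(-4)=-36, f_ss(-3)=24, f_ss(-1)=-72; f_tt(-2)=-144, f_tt(-1)=108, f_tt(2)=-432.
Local minima occur where both diagonal entries positive: (-3, -1). Count: 1.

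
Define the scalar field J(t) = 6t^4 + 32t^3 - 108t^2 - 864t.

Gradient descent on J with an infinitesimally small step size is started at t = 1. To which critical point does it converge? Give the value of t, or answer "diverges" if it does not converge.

3

J'(t) = 24(t - 3)(t + 3)(t + 4), so J'(1) = -960.
Gradient descent moves in the -J' direction, i.e. t is increasing.
The nearest critical point in that direction is t = 3, where J'' = 1008 > 0 (a local minimum). The iterate converges there.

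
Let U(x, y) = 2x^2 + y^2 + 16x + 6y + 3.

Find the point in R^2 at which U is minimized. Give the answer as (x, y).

U(x,y) separates as P(x) + Q(y) + 3, so its minimum is min P + min Q + 3.
P'(x) = 4x + 16 vanishes at x ∈ {-4}; Q'(y) = 2y + 6 vanishes at y ∈ {-3}.
Local minima of P (where P''>0): P(-4)=-32. Local minima of Q: Q(-3)=-9.
So the global minimum of U is P(-4) + Q(-3) + 3 = -32 − 9 + 3 = -38, attained at (-4, -3).

(-4, -3)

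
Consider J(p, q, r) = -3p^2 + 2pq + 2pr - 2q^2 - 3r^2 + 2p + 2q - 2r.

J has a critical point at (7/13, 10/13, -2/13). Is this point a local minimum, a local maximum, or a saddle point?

The Hessian is constant: H = [[-6, 2, 2], [2, -4, 0], [2, 0, -6]].
Leading principal minors: Δ₁ = -6, Δ₂ = 20, Δ₃ = -104.
The minors alternate sign starting negative (−, +, −), so H is negative definite: a local maximum.

local maximum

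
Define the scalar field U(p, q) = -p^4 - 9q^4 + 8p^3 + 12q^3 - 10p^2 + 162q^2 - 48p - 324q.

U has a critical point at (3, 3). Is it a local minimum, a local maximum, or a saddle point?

saddle point

The mixed partial ∂²U/∂p∂q is 0, so the Hessian at any point is diag(U_pp, U_qq) = diag(4(-3p^2 + 12p - 5), 36(-3q^2 + 2q + 9)).
At (3, 3): H = diag(16, -432).
The eigenvalues have opposite signs, so H is indefinite: a saddle point.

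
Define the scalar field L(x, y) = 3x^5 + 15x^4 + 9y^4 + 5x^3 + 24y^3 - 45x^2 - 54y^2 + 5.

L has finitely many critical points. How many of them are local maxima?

2

L separates as a function of x plus a function of y, so ∇L=0 decouples.
∂L/∂x = 15x(x - 1)(x + 2)(x + 3) = 0 at x ∈ {-3, -2, 0, 1}; ∂L/∂y = 36y(y - 1)(y + 3) = 0 at y ∈ {-3, 0, 1}.
The Hessian is diagonal: diag(L_xx, L_yy). Second derivatives: L_xx(-3)=-180, L_xx(-2)=90, L_xx(0)=-90, L_xx(1)=180; L_yy(-3)=432, L_yy(0)=-108, L_yy(1)=144.
Local maxima occur where both diagonal entries negative: (-3, 0), (0, 0). Count: 2.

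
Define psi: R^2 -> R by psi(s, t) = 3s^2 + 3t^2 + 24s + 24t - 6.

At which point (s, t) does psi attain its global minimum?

psi(s,t) separates as P(s) + Q(t) − 6, so its minimum is min P + min Q − 6.
P'(s) = 6s + 24 vanishes at s ∈ {-4}; Q'(t) = 6(t + 4) vanishes at t ∈ {-4}.
Local minima of P (where P''>0): P(-4)=-48. Local minima of Q: Q(-4)=-48.
So the global minimum of psi is P(-4) + Q(-4) − 6 = -48 − 48 − 6 = -102, attained at (-4, -4).

(-4, -4)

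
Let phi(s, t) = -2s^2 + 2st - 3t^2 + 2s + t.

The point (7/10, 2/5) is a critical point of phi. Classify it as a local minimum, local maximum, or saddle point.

local maximum

The Hessian of phi is constant: H = [[-4, 2], [2, -6]].
det(H) = (-4)·(-6) − 2² = 20.
det(H) > 0 and tr(H) = -10 < 0, so H is negative definite and the point is a local maximum.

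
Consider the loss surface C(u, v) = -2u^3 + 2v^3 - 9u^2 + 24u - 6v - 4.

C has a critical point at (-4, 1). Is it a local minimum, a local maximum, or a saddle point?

The mixed partial ∂²C/∂u∂v is 0, so the Hessian at any point is diag(C_uu, C_vv) = diag(-6(2u + 3), 12v).
At (-4, 1): H = diag(30, 12).
Both eigenvalues are positive, so H is positive definite: a local minimum.

local minimum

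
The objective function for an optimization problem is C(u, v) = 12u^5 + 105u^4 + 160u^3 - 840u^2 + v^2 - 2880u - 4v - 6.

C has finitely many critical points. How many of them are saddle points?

2

C separates as a function of u plus a function of v, so ∇C=0 decouples.
∂C/∂u = 60(u - 2)(u + 2)(u + 3)(u + 4) = 0 at u ∈ {-4, -3, -2, 2}; ∂C/∂v = 2(v - 2) = 0 at v ∈ {2}.
The Hessian is diagonal: diag(C_uu, C_vv). Second derivatives: C_uu(-4)=-720, C_uu(-3)=300, C_uu(-2)=-480, C_uu(2)=7200; C_vv(2)=2.
Saddle points occur where the two diagonal entries have opposite signs: (-4, 2), (-2, 2). Count: 2.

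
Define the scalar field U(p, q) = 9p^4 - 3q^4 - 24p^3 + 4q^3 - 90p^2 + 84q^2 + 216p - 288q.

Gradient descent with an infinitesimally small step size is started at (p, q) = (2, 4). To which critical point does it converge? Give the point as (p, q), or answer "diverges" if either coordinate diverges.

diverges

U is separable, so gradient descent decouples: p follows -∂U/∂p, q follows -∂U/∂q.
∂U/∂p = 36(p - 3)(p - 1)(p + 2); at p=2 this is -144, so p increases.
∂U/∂q = -12(q - 3)(q - 2)(q + 4); at q=4 this is -192, so q increases.
The q-coordinate has no critical point in that direction and runs off to infinity.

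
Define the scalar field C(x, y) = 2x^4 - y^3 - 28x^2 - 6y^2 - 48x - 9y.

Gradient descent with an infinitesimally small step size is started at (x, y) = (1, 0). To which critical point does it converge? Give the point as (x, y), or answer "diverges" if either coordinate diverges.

C is separable, so gradient descent decouples: x follows -∂C/∂x, y follows -∂C/∂y.
∂C/∂x = 8(x - 3)(x + 1)(x + 2); at x=1 this is -96, so x increases.
∂C/∂y = -3(y + 1)(y + 3); at y=0 this is -9, so y increases.
The y-coordinate has no critical point in that direction and runs off to infinity.

diverges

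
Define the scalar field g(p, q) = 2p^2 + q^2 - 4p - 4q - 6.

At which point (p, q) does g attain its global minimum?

g(p,q) separates as A(p) + B(q) − 6, so its minimum is min A + min B − 6.
A'(p) = 4p - 4 vanishes at p ∈ {1}; B'(q) = 2q - 4 vanishes at q ∈ {2}.
Local minima of A (where A''>0): A(1)=-2. Local minima of B: B(2)=-4.
So the global minimum of g is A(1) + B(2) − 6 = -2 − 4 − 6 = -12, attained at (1, 2).

(1, 2)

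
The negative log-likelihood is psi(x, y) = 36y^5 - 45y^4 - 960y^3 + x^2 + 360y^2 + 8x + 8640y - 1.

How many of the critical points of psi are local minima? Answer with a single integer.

psi separates as a function of x plus a function of y, so ∇psi=0 decouples.
∂psi/∂x = 2(x + 4) = 0 at x ∈ {-4}; ∂psi/∂y = 180(y - 4)(y - 2)(y + 2)(y + 3) = 0 at y ∈ {-3, -2, 2, 4}.
The Hessian is diagonal: diag(psi_xx, psi_yy). Second derivatives: psi_xx(-4)=2; psi_yy(-3)=-6300, psi_yy(-2)=4320, psi_yy(2)=-7200, psi_yy(4)=15120.
Local minima occur where both diagonal entries positive: (-4, -2), (-4, 4). Count: 2.

2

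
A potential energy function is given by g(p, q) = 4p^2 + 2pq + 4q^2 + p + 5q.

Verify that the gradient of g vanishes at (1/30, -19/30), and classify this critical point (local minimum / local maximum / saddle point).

local minimum

∇g = (8p + 2q + 1, 2p + 8q + 5); substituting (1/30, -19/30) gives ∇g = (0, 0), so (1/30, -19/30) is indeed a critical point.
The Hessian of g is constant: H = [[8, 2], [2, 8]].
det(H) = 8·8 − 2² = 60.
det(H) > 0 and tr(H) = 16 > 0, so H is positive definite and the point is a local minimum.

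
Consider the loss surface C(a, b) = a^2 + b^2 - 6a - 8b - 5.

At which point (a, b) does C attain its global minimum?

(3, 4)

C(a,b) separates as P(a) + Q(b) − 5, so its minimum is min P + min Q − 5.
P'(a) = 2a - 6 vanishes at a ∈ {3}; Q'(b) = 2b - 8 vanishes at b ∈ {4}.
Local minima of P (where P''>0): P(3)=-9. Local minima of Q: Q(4)=-16.
So the global minimum of C is P(3) + Q(4) − 5 = -9 − 16 − 5 = -30, attained at (3, 4).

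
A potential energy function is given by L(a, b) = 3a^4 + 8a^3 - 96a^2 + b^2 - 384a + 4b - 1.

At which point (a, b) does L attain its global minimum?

L(a,b) separates as P(a) + Q(b) − 1, so its minimum is min P + min Q − 1.
P'(a) = 12(a - 4)(a + 2)(a + 4) vanishes at a ∈ {-4, -2, 4}; Q'(b) = 2b + 4 vanishes at b ∈ {-2}.
Local minima of P (where P''>0): P(-4)=256, P(4)=-1792. Local minima of Q: Q(-2)=-4.
So the global minimum of L is P(4) + Q(-2) − 1 = -1792 − 4 − 1 = -1797, attained at (4, -2).

(4, -2)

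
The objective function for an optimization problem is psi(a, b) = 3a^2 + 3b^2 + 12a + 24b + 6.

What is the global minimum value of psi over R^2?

-54

psi(a,b) separates as P(a) + Q(b) + 6, so its minimum is min P + min Q + 6.
P'(a) = 6a + 12 vanishes at a ∈ {-2}; Q'(b) = 6b + 24 vanishes at b ∈ {-4}.
Local minima of P (where P''>0): P(-2)=-12. Local minima of Q: Q(-4)=-48.
So the global minimum of psi is P(-2) + Q(-4) + 6 = -12 − 48 + 6 = -54, attained at (-2, -4).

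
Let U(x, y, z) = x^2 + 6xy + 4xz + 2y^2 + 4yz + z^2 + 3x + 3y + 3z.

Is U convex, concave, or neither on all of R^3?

neither

U is quadratic, so its Hessian is the constant matrix H = [[2, 6, 4], [6, 4, 4], [4, 4, 2]].
Leading principal minors: 2, -28, 40.
Neither pattern holds ⇒ H is indefinite ⇒ neither convex nor concave.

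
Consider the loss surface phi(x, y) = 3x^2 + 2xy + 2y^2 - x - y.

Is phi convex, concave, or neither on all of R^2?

convex

phi is quadratic, so its Hessian is the constant matrix H = [[6, 2], [2, 4]].
det(H) = 20, tr(H) = 10.
det(H) > 0 and tr(H) > 0, so H is positive definite everywhere: convex.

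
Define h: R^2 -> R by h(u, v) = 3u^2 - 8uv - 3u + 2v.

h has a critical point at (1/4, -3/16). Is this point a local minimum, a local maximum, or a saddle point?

The Hessian of h is constant: H = [[6, -8], [-8, 0]].
det(H) = 6·0 − (-8)² = -64.
Since det(H) < 0, H is indefinite and the critical point is a saddle point.

saddle point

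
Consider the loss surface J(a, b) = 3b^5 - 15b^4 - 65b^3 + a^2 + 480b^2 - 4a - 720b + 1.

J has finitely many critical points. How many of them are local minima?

2

J separates as a function of a plus a function of b, so ∇J=0 decouples.
∂J/∂a = 2(a - 2) = 0 at a ∈ {2}; ∂J/∂b = 15(b - 4)(b - 3)(b - 1)(b + 4) = 0 at b ∈ {-4, 1, 3, 4}.
The Hessian is diagonal: diag(J_aa, J_bb). Second derivatives: J_aa(2)=2; J_bb(-4)=-4200, J_bb(1)=450, J_bb(3)=-210, J_bb(4)=360.
Local minima occur where both diagonal entries positive: (2, 1), (2, 4). Count: 2.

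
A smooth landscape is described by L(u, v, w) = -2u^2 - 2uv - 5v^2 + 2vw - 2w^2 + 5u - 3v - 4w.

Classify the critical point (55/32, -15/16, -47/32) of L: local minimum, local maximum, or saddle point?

local maximum

The Hessian is constant: H = [[-4, -2, 0], [-2, -10, 2], [0, 2, -4]].
Leading principal minors: Δ₁ = -4, Δ₂ = 36, Δ₃ = -128.
The minors alternate sign starting negative (−, +, −), so H is negative definite: a local maximum.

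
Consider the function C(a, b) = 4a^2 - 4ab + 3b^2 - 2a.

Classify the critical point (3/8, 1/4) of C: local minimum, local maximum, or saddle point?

The Hessian of C is constant: H = [[8, -4], [-4, 6]].
det(H) = 8·6 − (-4)² = 32.
det(H) > 0 and tr(H) = 14 > 0, so H is positive definite and the point is a local minimum.

local minimum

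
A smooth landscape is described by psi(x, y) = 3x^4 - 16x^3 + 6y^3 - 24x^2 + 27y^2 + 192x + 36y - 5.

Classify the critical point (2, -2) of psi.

local maximum

The mixed partial ∂²psi/∂x∂y is 0, so the Hessian at any point is diag(psi_xx, psi_yy) = diag(12(3x^2 - 8x - 4), 18(2y + 3)).
At (2, -2): H = diag(-96, -18).
Both eigenvalues are negative, so H is negative definite: a local maximum.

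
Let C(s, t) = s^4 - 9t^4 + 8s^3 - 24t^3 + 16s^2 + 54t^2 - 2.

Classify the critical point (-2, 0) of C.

The mixed partial ∂²C/∂s∂t is 0, so the Hessian at any point is diag(C_ss, C_tt) = diag(4(3s^2 + 12s + 8), 36(-3t^2 - 4t + 3)).
At (-2, 0): H = diag(-16, 108).
The eigenvalues have opposite signs, so H is indefinite: a saddle point.

saddle point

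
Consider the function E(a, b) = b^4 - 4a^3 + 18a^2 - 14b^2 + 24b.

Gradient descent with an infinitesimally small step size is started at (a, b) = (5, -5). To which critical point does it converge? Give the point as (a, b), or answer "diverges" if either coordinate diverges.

E is separable, so gradient descent decouples: a follows -∂E/∂a, b follows -∂E/∂b.
∂E/∂a = -12a(a - 3); at a=5 this is -120, so a increases.
∂E/∂b = 4(b - 2)(b - 1)(b + 3); at b=-5 this is -336, so b increases.
The a-coordinate has no critical point in that direction and runs off to infinity.

diverges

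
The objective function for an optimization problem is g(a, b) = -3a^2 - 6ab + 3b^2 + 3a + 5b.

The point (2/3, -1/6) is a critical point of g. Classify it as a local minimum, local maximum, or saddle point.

The Hessian of g is constant: H = [[-6, -6], [-6, 6]].
det(H) = (-6)·6 − (-6)² = -72.
Since det(H) < 0, H is indefinite and the critical point is a saddle point.

saddle point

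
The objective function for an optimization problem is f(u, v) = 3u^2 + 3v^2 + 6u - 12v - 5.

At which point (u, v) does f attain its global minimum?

f(u,v) separates as P(u) + Q(v) − 5, so its minimum is min P + min Q − 5.
P'(u) = 6u + 6 vanishes at u ∈ {-1}; Q'(v) = 6v - 12 vanishes at v ∈ {2}.
Local minima of P (where P''>0): P(-1)=-3. Local minima of Q: Q(2)=-12.
So the global minimum of f is P(-1) + Q(2) − 5 = -3 − 12 − 5 = -20, attained at (-1, 2).

(-1, 2)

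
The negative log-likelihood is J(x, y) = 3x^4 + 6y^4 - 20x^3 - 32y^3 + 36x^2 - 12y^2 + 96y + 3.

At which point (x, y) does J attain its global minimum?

J(x,y) separates as P(x) + Q(y) + 3, so its minimum is min P + min Q + 3.
P'(x) = 12x(x - 3)(x - 2) vanishes at x ∈ {0, 2, 3}; Q'(y) = 24(y - 4)(y - 1)(y + 1) vanishes at y ∈ {-1, 1, 4}.
Local minima of P (where P''>0): P(0)=0, P(3)=27. Local minima of Q: Q(-1)=-70, Q(4)=-320.
So the global minimum of J is P(0) + Q(4) + 3 = 0 − 320 + 3 = -317, attained at (0, 4).

(0, 4)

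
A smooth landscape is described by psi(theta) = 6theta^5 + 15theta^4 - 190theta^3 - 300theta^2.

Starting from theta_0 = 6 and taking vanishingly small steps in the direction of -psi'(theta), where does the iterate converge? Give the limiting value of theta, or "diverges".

4

psi'(theta) = 30theta(theta - 4)(theta + 1)(theta + 5), so psi'(6) = 27720.
Gradient descent moves in the -psi' direction, i.e. theta is decreasing.
The nearest critical point in that direction is theta = 4, where psi'' = 5400 > 0 (a local minimum). The iterate converges there.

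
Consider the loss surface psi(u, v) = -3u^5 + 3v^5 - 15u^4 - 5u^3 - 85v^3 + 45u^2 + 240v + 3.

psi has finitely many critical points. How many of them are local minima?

4

psi separates as a function of u plus a function of v, so ∇psi=0 decouples.
∂psi/∂u = -15u(u - 1)(u + 2)(u + 3) = 0 at u ∈ {-3, -2, 0, 1}; ∂psi/∂v = 15(v - 4)(v - 1)(v + 1)(v + 4) = 0 at v ∈ {-4, -1, 1, 4}.
The Hessian is diagonal: diag(psi_uu, psi_vv). Second derivatives: psi_uu(-3)=180, psi_uu(-2)=-90, psi_uu(0)=90, psi_uu(1)=-180; psi_vv(-4)=-1800, psi_vv(-1)=450, psi_vv(1)=-450, psi_vv(4)=1800.
Local minima occur where both diagonal entries positive: (-3, -1), (-3, 4), (0, -1), (0, 4). Count: 4.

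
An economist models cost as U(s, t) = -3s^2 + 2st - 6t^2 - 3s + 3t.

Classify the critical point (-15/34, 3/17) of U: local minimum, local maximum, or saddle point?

The Hessian of U is constant: H = [[-6, 2], [2, -12]].
det(H) = (-6)·(-12) − 2² = 68.
det(H) > 0 and tr(H) = -18 < 0, so H is negative definite and the point is a local maximum.

local maximum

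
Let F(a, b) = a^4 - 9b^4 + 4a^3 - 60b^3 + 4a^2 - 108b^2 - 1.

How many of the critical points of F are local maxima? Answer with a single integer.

2

F separates as a function of a plus a function of b, so ∇F=0 decouples.
∂F/∂a = 4a(a + 1)(a + 2) = 0 at a ∈ {-2, -1, 0}; ∂F/∂b = -36b(b + 2)(b + 3) = 0 at b ∈ {-3, -2, 0}.
The Hessian is diagonal: diag(F_aa, F_bb). Second derivatives: F_aa(-2)=8, F_aa(-1)=-4, F_aa(0)=8; F_bb(-3)=-108, F_bb(-2)=72, F_bb(0)=-216.
Local maxima occur where both diagonal entries negative: (-1, -3), (-1, 0). Count: 2.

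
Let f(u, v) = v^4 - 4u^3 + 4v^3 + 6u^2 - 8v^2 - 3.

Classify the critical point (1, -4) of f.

saddle point

The mixed partial ∂²f/∂u∂v is 0, so the Hessian at any point is diag(f_uu, f_vv) = diag(12(-2u + 1), 4(3v^2 + 6v - 4)).
At (1, -4): H = diag(-12, 80).
The eigenvalues have opposite signs, so H is indefinite: a saddle point.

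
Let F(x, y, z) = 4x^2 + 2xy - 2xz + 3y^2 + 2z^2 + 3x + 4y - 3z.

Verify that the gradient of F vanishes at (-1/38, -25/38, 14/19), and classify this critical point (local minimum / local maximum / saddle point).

∇F = (8x + 2y - 2z + 3, 2x + 6y + 4, -2x + 4z - 3); substituting (-1/38, -25/38, 14/19) gives ∇F = (0, 0, 0), so (-1/38, -25/38, 14/19) is indeed a critical point.
The Hessian is constant: H = [[8, 2, -2], [2, 6, 0], [-2, 0, 4]].
Leading principal minors: Δ₁ = 8, Δ₂ = 44, Δ₃ = 152.
All leading minors are positive, so H is positive definite: a local minimum.

local minimum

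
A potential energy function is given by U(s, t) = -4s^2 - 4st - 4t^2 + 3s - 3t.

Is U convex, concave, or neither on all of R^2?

concave

U is quadratic, so its Hessian is the constant matrix H = [[-8, -4], [-4, -8]].
det(H) = 48, tr(H) = -16.
det(H) > 0 and tr(H) < 0, so H is negative definite everywhere: concave.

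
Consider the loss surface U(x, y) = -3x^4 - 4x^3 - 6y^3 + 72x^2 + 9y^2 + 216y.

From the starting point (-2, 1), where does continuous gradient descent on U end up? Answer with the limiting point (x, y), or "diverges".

(0, -3)

U is separable, so gradient descent decouples: x follows -∂U/∂x, y follows -∂U/∂y.
∂U/∂x = -12x(x - 3)(x + 4); at x=-2 this is -240, so x increases.
∂U/∂y = -18(y - 4)(y + 3); at y=1 this is 216, so y decreases.
x converges to its nearest critical value 0 (a local min of the x-part); y converges to -3. The iterate converges to (0, -3).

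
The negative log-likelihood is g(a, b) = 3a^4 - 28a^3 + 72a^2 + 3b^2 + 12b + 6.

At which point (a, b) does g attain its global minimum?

g(a,b) separates as P(a) + Q(b) + 6, so its minimum is min P + min Q + 6.
P'(a) = 12a(a - 4)(a - 3) vanishes at a ∈ {0, 3, 4}; Q'(b) = 6b + 12 vanishes at b ∈ {-2}.
Local minima of P (where P''>0): P(0)=0, P(4)=128. Local minima of Q: Q(-2)=-12.
So the global minimum of g is P(0) + Q(-2) + 6 = 0 − 12 + 6 = -6, attained at (0, -2).

(0, -2)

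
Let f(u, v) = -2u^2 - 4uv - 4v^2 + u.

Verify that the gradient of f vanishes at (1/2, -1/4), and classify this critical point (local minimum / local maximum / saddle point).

local maximum

∇f = (-4u - 4v + 1, -4u - 8v); substituting (1/2, -1/4) gives ∇f = (0, 0), so (1/2, -1/4) is indeed a critical point.
The Hessian of f is constant: H = [[-4, -4], [-4, -8]].
det(H) = (-4)·(-8) − (-4)² = 16.
det(H) > 0 and tr(H) = -12 < 0, so H is negative definite and the point is a local maximum.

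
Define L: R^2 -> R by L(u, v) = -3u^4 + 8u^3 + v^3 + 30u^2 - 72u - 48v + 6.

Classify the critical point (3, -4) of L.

local maximum

The mixed partial ∂²L/∂u∂v is 0, so the Hessian at any point is diag(L_uu, L_vv) = diag(12(-3u^2 + 4u + 5), 6v).
At (3, -4): H = diag(-120, -24).
Both eigenvalues are negative, so H is negative definite: a local maximum.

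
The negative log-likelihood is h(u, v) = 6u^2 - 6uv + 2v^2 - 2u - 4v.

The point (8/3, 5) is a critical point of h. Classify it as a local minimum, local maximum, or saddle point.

local minimum

The Hessian of h is constant: H = [[12, -6], [-6, 4]].
det(H) = 12·4 − (-6)² = 12.
det(H) > 0 and tr(H) = 16 > 0, so H is positive definite and the point is a local minimum.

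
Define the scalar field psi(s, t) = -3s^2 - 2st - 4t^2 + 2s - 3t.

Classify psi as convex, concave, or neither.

psi is quadratic, so its Hessian is the constant matrix H = [[-6, -2], [-2, -8]].
det(H) = 44, tr(H) = -14.
det(H) > 0 and tr(H) < 0, so H is negative definite everywhere: concave.

concave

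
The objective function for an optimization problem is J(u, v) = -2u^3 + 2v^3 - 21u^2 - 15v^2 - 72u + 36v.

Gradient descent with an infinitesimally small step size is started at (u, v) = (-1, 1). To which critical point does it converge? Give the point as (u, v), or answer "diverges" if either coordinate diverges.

J is separable, so gradient descent decouples: u follows -∂J/∂u, v follows -∂J/∂v.
∂J/∂u = -6(u + 3)(u + 4); at u=-1 this is -36, so u increases.
∂J/∂v = 6(v - 3)(v - 2); at v=1 this is 12, so v decreases.
The u-coordinate has no critical point in that direction and runs off to infinity.

diverges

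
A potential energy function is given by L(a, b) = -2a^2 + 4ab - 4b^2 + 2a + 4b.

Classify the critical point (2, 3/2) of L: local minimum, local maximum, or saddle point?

The Hessian of L is constant: H = [[-4, 4], [4, -8]].
det(H) = (-4)·(-8) − 4² = 16.
det(H) > 0 and tr(H) = -12 < 0, so H is negative definite and the point is a local maximum.

local maximum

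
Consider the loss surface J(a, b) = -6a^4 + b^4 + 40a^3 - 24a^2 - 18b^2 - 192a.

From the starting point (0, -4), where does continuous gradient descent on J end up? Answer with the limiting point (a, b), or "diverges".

(2, -3)

J is separable, so gradient descent decouples: a follows -∂J/∂a, b follows -∂J/∂b.
∂J/∂a = -24(a - 4)(a - 2)(a + 1); at a=0 this is -192, so a increases.
∂J/∂b = 4b(b - 3)(b + 3); at b=-4 this is -112, so b increases.
a converges to its nearest critical value 2 (a local min of the a-part); b converges to -3. The iterate converges to (2, -3).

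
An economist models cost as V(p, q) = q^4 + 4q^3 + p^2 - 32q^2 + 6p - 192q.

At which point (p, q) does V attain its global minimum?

(-3, 4)

V(p,q) separates as A(p) + B(q), so its minimum is min A + min B.
A'(p) = 2p + 6 vanishes at p ∈ {-3}; B'(q) = 4(q - 4)(q + 3)(q + 4) vanishes at q ∈ {-4, -3, 4}.
Local minima of A (where A''>0): A(-3)=-9. Local minima of B: B(-4)=256, B(4)=-768.
So the global minimum of V is A(-3) + B(4) = -9 − 768 = -777, attained at (-3, 4).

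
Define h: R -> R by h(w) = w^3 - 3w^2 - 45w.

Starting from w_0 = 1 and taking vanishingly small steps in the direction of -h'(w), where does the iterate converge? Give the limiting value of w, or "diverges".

5

h'(w) = 3(w - 5)(w + 3), so h'(1) = -48.
Gradient descent moves in the -h' direction, i.e. w is increasing.
The nearest critical point in that direction is w = 5, where h'' = 24 > 0 (a local minimum). The iterate converges there.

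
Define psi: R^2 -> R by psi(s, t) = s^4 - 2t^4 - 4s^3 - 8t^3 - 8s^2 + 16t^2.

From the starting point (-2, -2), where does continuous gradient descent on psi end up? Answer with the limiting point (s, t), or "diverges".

psi is separable, so gradient descent decouples: s follows -∂psi/∂s, t follows -∂psi/∂t.
∂psi/∂s = 4s(s - 4)(s + 1); at s=-2 this is -48, so s increases.
∂psi/∂t = -8t(t - 1)(t + 4); at t=-2 this is -96, so t increases.
s converges to its nearest critical value -1 (a local min of the s-part); t converges to 0. The iterate converges to (-1, 0).

(-1, 0)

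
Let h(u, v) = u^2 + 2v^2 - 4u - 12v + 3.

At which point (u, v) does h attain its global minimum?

(2, 3)

h(u,v) separates as P(u) + Q(v) + 3, so its minimum is min P + min Q + 3.
P'(u) = 2u - 4 vanishes at u ∈ {2}; Q'(v) = 4v - 12 vanishes at v ∈ {3}.
Local minima of P (where P''>0): P(2)=-4. Local minima of Q: Q(3)=-18.
So the global minimum of h is P(2) + Q(3) + 3 = -4 − 18 + 3 = -19, attained at (2, 3).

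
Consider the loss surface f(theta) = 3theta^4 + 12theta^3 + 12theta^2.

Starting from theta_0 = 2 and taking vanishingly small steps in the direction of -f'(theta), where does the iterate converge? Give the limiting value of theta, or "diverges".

f'(theta) = 12theta(theta + 1)(theta + 2), so f'(2) = 288.
Gradient descent moves in the -f' direction, i.e. theta is decreasing.
The nearest critical point in that direction is theta = 0, where f'' = 24 > 0 (a local minimum). The iterate converges there.

0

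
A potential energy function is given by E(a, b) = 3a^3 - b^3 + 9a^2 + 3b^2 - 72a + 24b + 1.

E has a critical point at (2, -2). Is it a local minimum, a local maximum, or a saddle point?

The mixed partial ∂²E/∂a∂b is 0, so the Hessian at any point is diag(E_aa, E_bb) = diag(18(a + 1), 6(-b + 1)).
At (2, -2): H = diag(54, 18).
Both eigenvalues are positive, so H is positive definite: a local minimum.

local minimum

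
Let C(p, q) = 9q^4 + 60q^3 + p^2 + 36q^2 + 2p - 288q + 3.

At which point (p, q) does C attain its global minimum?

(-1, 1)

C(p,q) separates as A(p) + B(q) + 3, so its minimum is min A + min B + 3.
A'(p) = 2p + 2 vanishes at p ∈ {-1}; B'(q) = 36(q - 1)(q + 2)(q + 4) vanishes at q ∈ {-4, -2, 1}.
Local minima of A (where A''>0): A(-1)=-1. Local minima of B: B(-4)=192, B(1)=-183.
So the global minimum of C is A(-1) + B(1) + 3 = -1 − 183 + 3 = -181, attained at (-1, 1).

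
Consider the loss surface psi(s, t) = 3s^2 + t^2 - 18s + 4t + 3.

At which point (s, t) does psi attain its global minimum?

psi(s,t) separates as P(s) + Q(t) + 3, so its minimum is min P + min Q + 3.
P'(s) = 6s - 18 vanishes at s ∈ {3}; Q'(t) = 2(t + 2) vanishes at t ∈ {-2}.
Local minima of P (where P''>0): P(3)=-27. Local minima of Q: Q(-2)=-4.
So the global minimum of psi is P(3) + Q(-2) + 3 = -27 − 4 + 3 = -28, attained at (3, -2).

(3, -2)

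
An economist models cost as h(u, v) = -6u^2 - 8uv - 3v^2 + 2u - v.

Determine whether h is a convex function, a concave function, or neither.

concave

h is quadratic, so its Hessian is the constant matrix H = [[-12, -8], [-8, -6]].
det(H) = 8, tr(H) = -18.
det(H) > 0 and tr(H) < 0, so H is negative definite everywhere: concave.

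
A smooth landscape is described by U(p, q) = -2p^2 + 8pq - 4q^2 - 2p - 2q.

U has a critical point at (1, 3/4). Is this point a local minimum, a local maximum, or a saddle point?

saddle point

The Hessian of U is constant: H = [[-4, 8], [8, -8]].
det(H) = (-4)·(-8) − 8² = -32.
Since det(H) < 0, H is indefinite and the critical point is a saddle point.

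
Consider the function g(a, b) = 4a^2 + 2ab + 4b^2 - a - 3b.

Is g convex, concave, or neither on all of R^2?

g is quadratic, so its Hessian is the constant matrix H = [[8, 2], [2, 8]].
det(H) = 60, tr(H) = 16.
det(H) > 0 and tr(H) > 0, so H is positive definite everywhere: convex.

convex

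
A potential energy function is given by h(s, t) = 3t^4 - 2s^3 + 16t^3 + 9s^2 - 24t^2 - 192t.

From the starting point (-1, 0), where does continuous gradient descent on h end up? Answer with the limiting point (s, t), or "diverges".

(0, 2)

h is separable, so gradient descent decouples: s follows -∂h/∂s, t follows -∂h/∂t.
∂h/∂s = -6s(s - 3); at s=-1 this is -24, so s increases.
∂h/∂t = 12(t - 2)(t + 2)(t + 4); at t=0 this is -192, so t increases.
s converges to its nearest critical value 0 (a local min of the s-part); t converges to 2. The iterate converges to (0, 2).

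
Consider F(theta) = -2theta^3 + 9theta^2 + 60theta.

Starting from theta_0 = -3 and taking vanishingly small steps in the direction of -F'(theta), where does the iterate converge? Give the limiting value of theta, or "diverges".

F'(theta) = -6(theta - 5)(theta + 2), so F'(-3) = -48.
Gradient descent moves in the -F' direction, i.e. theta is increasing.
The nearest critical point in that direction is theta = -2, where F'' = 42 > 0 (a local minimum). The iterate converges there.

-2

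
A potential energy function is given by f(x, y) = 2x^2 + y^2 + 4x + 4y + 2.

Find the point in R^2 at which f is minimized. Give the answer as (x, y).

f(x,y) separates as P(x) + Q(y) + 2, so its minimum is min P + min Q + 2.
P'(x) = 4x + 4 vanishes at x ∈ {-1}; Q'(y) = 2y + 4 vanishes at y ∈ {-2}.
Local minima of P (where P''>0): P(-1)=-2. Local minima of Q: Q(-2)=-4.
So the global minimum of f is P(-1) + Q(-2) + 2 = -2 − 4 + 2 = -4, attained at (-1, -2).

(-1, -2)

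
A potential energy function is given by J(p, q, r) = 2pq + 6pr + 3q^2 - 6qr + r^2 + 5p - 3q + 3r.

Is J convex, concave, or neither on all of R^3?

J is quadratic, so its Hessian is the constant matrix H = [[0, 2, 6], [2, 6, -6], [6, -6, 2]].
Leading principal minors: 0, -4, -368.
Neither pattern holds ⇒ H is indefinite ⇒ neither convex nor concave.

neither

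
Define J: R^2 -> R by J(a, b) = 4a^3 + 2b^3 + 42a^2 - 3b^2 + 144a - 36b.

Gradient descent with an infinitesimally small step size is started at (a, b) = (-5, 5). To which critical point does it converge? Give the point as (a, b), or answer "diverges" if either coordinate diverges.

diverges

J is separable, so gradient descent decouples: a follows -∂J/∂a, b follows -∂J/∂b.
∂J/∂a = 12(a + 3)(a + 4); at a=-5 this is 24, so a decreases.
∂J/∂b = 6(b - 3)(b + 2); at b=5 this is 84, so b decreases.
The a-coordinate has no critical point in that direction and runs off to infinity.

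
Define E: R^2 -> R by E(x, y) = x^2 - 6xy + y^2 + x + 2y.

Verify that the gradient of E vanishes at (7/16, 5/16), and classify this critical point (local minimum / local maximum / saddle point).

∇E = (2x - 6y + 1, -6x + 2y + 2); substituting (7/16, 5/16) gives ∇E = (0, 0), so (7/16, 5/16) is indeed a critical point.
The Hessian of E is constant: H = [[2, -6], [-6, 2]].
det(H) = 2·2 − (-6)² = -32.
Since det(H) < 0, H is indefinite and the critical point is a saddle point.

saddle point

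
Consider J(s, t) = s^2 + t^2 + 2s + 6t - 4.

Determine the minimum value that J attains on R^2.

J(s,t) separates as P(s) + Q(t) − 4, so its minimum is min P + min Q − 4.
P'(s) = 2s + 2 vanishes at s ∈ {-1}; Q'(t) = 2(t + 3) vanishes at t ∈ {-3}.
Local minima of P (where P''>0): P(-1)=-1. Local minima of Q: Q(-3)=-9.
So the global minimum of J is P(-1) + Q(-3) − 4 = -1 − 9 − 4 = -14, attained at (-1, -3).

-14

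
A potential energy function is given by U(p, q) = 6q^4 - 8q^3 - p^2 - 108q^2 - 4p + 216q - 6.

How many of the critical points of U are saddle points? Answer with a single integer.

U separates as a function of p plus a function of q, so ∇U=0 decouples.
∂U/∂p = -2(p + 2) = 0 at p ∈ {-2}; ∂U/∂q = 24(q - 3)(q - 1)(q + 3) = 0 at q ∈ {-3, 1, 3}.
The Hessian is diagonal: diag(U_pp, U_qq). Second derivatives: U_pp(-2)=-2; U_qq(-3)=576, U_qq(1)=-192, U_qq(3)=288.
Saddle points occur where the two diagonal entries have opposite signs: (-2, -3), (-2, 3). Count: 2.

2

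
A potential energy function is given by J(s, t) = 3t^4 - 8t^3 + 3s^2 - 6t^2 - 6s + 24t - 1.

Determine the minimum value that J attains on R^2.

-23

J(s,t) separates as P(s) + Q(t) − 1, so its minimum is min P + min Q − 1.
P'(s) = 6s - 6 vanishes at s ∈ {1}; Q'(t) = 12(t - 2)(t - 1)(t + 1) vanishes at t ∈ {-1, 1, 2}.
Local minima of P (where P''>0): P(1)=-3. Local minima of Q: Q(-1)=-19, Q(2)=8.
So the global minimum of J is P(1) + Q(-1) − 1 = -3 − 19 − 1 = -23, attained at (1, -1).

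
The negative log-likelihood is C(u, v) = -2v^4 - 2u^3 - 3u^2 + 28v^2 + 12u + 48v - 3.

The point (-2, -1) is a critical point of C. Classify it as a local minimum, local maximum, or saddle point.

The mixed partial ∂²C/∂u∂v is 0, so the Hessian at any point is diag(C_uu, C_vv) = diag(-6(2u + 1), 8(-3v^2 + 7)).
At (-2, -1): H = diag(18, 32).
Both eigenvalues are positive, so H is positive definite: a local minimum.

local minimum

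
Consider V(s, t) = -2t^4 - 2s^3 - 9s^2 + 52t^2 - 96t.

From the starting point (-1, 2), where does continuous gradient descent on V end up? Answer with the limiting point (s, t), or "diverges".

(-3, 1)

V is separable, so gradient descent decouples: s follows -∂V/∂s, t follows -∂V/∂t.
∂V/∂s = -6s(s + 3); at s=-1 this is 12, so s decreases.
∂V/∂t = -8(t - 3)(t - 1)(t + 4); at t=2 this is 48, so t decreases.
s converges to its nearest critical value -3 (a local min of the s-part); t converges to 1. The iterate converges to (-3, 1).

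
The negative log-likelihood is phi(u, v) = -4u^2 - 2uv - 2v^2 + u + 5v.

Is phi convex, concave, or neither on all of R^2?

phi is quadratic, so its Hessian is the constant matrix H = [[-8, -2], [-2, -4]].
det(H) = 28, tr(H) = -12.
det(H) > 0 and tr(H) < 0, so H is negative definite everywhere: concave.

concave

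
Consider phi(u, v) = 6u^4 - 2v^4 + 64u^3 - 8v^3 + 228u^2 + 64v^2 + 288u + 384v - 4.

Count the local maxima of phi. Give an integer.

phi separates as a function of u plus a function of v, so ∇phi=0 decouples.
∂phi/∂u = 24(u + 1)(u + 3)(u + 4) = 0 at u ∈ {-4, -3, -1}; ∂phi/∂v = -8(v - 4)(v + 3)(v + 4) = 0 at v ∈ {-4, -3, 4}.
The Hessian is diagonal: diag(phi_uu, phi_vv). Second derivatives: phi_uu(-4)=72, phi_uu(-3)=-48, phi_uu(-1)=144; phi_vv(-4)=-64, phi_vv(-3)=56, phi_vv(4)=-448.
Local maxima occur where both diagonal entries negative: (-3, -4), (-3, 4). Count: 2.

2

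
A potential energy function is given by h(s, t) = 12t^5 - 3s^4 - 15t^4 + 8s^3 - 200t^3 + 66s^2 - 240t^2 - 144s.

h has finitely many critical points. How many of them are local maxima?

h separates as a function of s plus a function of t, so ∇h=0 decouples.
∂h/∂s = -12(s - 4)(s - 1)(s + 3) = 0 at s ∈ {-3, 1, 4}; ∂h/∂t = 60t(t - 4)(t + 1)(t + 2) = 0 at t ∈ {-2, -1, 0, 4}.
The Hessian is diagonal: diag(h_ss, h_tt). Second derivatives: h_ss(-3)=-336, h_ss(1)=144, h_ss(4)=-252; h_tt(-2)=-720, h_tt(-1)=300, h_tt(0)=-480, h_tt(4)=7200.
Local maxima occur where both diagonal entries negative: (-3, -2), (-3, 0), (4, -2), (4, 0). Count: 4.

4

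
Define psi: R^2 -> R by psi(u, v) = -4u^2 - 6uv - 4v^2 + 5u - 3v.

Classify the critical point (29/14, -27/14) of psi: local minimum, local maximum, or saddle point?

The Hessian of psi is constant: H = [[-8, -6], [-6, -8]].
det(H) = (-8)·(-8) − (-6)² = 28.
det(H) > 0 and tr(H) = -16 < 0, so H is negative definite and the point is a local maximum.

local maximum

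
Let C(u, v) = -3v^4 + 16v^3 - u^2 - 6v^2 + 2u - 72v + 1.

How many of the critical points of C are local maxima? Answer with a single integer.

2

C separates as a function of u plus a function of v, so ∇C=0 decouples.
∂C/∂u = -2(u - 1) = 0 at u ∈ {1}; ∂C/∂v = -12(v - 3)(v - 2)(v + 1) = 0 at v ∈ {-1, 2, 3}.
The Hessian is diagonal: diag(C_uu, C_vv). Second derivatives: C_uu(1)=-2; C_vv(-1)=-144, C_vv(2)=36, C_vv(3)=-48.
Local maxima occur where both diagonal entries negative: (1, -1), (1, 3). Count: 2.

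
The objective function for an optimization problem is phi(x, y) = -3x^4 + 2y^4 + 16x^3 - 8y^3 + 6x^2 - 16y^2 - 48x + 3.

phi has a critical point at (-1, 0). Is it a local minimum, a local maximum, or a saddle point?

local maximum

The mixed partial ∂²phi/∂x∂y is 0, so the Hessian at any point is diag(phi_xx, phi_yy) = diag(12(-3x^2 + 8x + 1), 8(3y^2 - 6y - 4)).
At (-1, 0): H = diag(-120, -32).
Both eigenvalues are negative, so H is negative definite: a local maximum.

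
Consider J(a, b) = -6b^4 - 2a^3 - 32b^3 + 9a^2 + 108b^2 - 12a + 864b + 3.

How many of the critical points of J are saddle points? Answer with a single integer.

J separates as a function of a plus a function of b, so ∇J=0 decouples.
∂J/∂a = -6(a - 2)(a - 1) = 0 at a ∈ {1, 2}; ∂J/∂b = -24(b - 3)(b + 3)(b + 4) = 0 at b ∈ {-4, -3, 3}.
The Hessian is diagonal: diag(J_aa, J_bb). Second derivatives: J_aa(1)=6, J_aa(2)=-6; J_bb(-4)=-168, J_bb(-3)=144, J_bb(3)=-1008.
Saddle points occur where the two diagonal entries have opposite signs: (1, -4), (1, 3), (2, -3). Count: 3.

3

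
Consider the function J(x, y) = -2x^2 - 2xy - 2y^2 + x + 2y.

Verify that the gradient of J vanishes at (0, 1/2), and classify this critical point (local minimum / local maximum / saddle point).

∇J = (-4x - 2y + 1, -2x - 4y + 2); substituting (0, 1/2) gives ∇J = (0, 0), so (0, 1/2) is indeed a critical point.
The Hessian of J is constant: H = [[-4, -2], [-2, -4]].
det(H) = (-4)·(-4) − (-2)² = 12.
det(H) > 0 and tr(H) = -8 < 0, so H is negative definite and the point is a local maximum.

local maximum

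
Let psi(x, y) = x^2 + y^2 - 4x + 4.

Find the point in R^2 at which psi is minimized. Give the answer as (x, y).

(2, 0)

psi(x,y) separates as P(x) + Q(y) + 4, so its minimum is min P + min Q + 4.
P'(x) = 2x - 4 vanishes at x ∈ {2}; Q'(y) = 2y vanishes at y ∈ {0}.
Local minima of P (where P''>0): P(2)=-4. Local minima of Q: Q(0)=0.
So the global minimum of psi is P(2) + Q(0) + 4 = -4 + 0 + 4 = 0, attained at (2, 0).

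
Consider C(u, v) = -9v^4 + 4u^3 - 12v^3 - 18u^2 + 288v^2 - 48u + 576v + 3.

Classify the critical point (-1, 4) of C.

The mixed partial ∂²C/∂u∂v is 0, so the Hessian at any point is diag(C_uu, C_vv) = diag(12(2u - 3), 36(-3v^2 - 2v + 16)).
At (-1, 4): H = diag(-60, -1440).
Both eigenvalues are negative, so H is negative definite: a local maximum.

local maximum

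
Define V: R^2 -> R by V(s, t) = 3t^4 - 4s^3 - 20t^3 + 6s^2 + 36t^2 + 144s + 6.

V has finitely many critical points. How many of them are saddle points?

3

V separates as a function of s plus a function of t, so ∇V=0 decouples.
∂V/∂s = -12(s - 4)(s + 3) = 0 at s ∈ {-3, 4}; ∂V/∂t = 12t(t - 3)(t - 2) = 0 at t ∈ {0, 2, 3}.
The Hessian is diagonal: diag(V_ss, V_tt). Second derivatives: V_ss(-3)=84, V_ss(4)=-84; V_tt(0)=72, V_tt(2)=-24, V_tt(3)=36.
Saddle points occur where the two diagonal entries have opposite signs: (-3, 2), (4, 0), (4, 3). Count: 3.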